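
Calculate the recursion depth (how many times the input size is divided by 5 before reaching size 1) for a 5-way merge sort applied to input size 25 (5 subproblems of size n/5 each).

For divide and conquer with division factor 5:

Problem sizes at each level:
Level 0: 25
Level 1: 5
Level 2: 1

The root is level 0 and the size-1 base case is level 2 (the tree spans levels 0 through 2, i.e. 3 levels counting the root), so the depth is the number of divisions: log_5(25) = 2

The recursion tree depth is log_5(25) = 2. At each level, the problem size is divided by 5, so it takes 2 divisions to reduce to a base case of size 1. The algorithm makes 5 recursive calls at each level.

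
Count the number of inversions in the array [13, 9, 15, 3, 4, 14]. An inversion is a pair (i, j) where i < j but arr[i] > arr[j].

Finding inversions in [13, 9, 15, 3, 4, 14]:

(0, 1): arr[0]=13 > arr[1]=9
(0, 3): arr[0]=13 > arr[3]=3
(0, 4): arr[0]=13 > arr[4]=4
(1, 3): arr[1]=9 > arr[3]=3
(1, 4): arr[1]=9 > arr[4]=4
(2, 3): arr[2]=15 > arr[3]=3
(2, 4): arr[2]=15 > arr[4]=4
(2, 5): arr[2]=15 > arr[5]=14

Total inversions: 8

The array has 8 inversion(s): (0,1), (0,3), (0,4), (1,3), (1,4), (2,3), (2,4), (2,5). Each pair (i,j) satisfies i < j and arr[i] > arr[j].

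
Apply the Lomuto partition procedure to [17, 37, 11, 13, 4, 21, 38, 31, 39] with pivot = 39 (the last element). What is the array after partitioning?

Lomuto partition with pivot = 39:

Initial array: [17, 37, 11, 13, 4, 21, 38, 31, 39]

arr[0]=17 <= 39: swap with position 0, array becomes [17, 37, 11, 13, 4, 21, 38, 31, 39]
arr[1]=37 <= 39: swap with position 1, array becomes [17, 37, 11, 13, 4, 21, 38, 31, 39]
arr[2]=11 <= 39: swap with position 2, array becomes [17, 37, 11, 13, 4, 21, 38, 31, 39]
arr[3]=13 <= 39: swap with position 3, array becomes [17, 37, 11, 13, 4, 21, 38, 31, 39]
arr[4]=4 <= 39: swap with position 4, array becomes [17, 37, 11, 13, 4, 21, 38, 31, 39]
arr[5]=21 <= 39: swap with position 5, array becomes [17, 37, 11, 13, 4, 21, 38, 31, 39]
arr[6]=38 <= 39: swap with position 6, array becomes [17, 37, 11, 13, 4, 21, 38, 31, 39]
arr[7]=31 <= 39: swap with position 7, array becomes [17, 37, 11, 13, 4, 21, 38, 31, 39]

Place pivot at position 8: [17, 37, 11, 13, 4, 21, 38, 31, 39]
Pivot position: 8

After partitioning with pivot 39, the array becomes [17, 37, 11, 13, 4, 21, 38, 31, 39]. The pivot is placed at index 8. All elements to the left of the pivot are <= 39, and all elements to the right are > 39.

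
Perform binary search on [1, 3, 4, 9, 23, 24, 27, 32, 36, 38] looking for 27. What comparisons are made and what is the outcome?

Binary search for 27 in [1, 3, 4, 9, 23, 24, 27, 32, 36, 38]:

lo=0, hi=9, mid=4, arr[mid]=23 -> 23 < 27, search right half
lo=5, hi=9, mid=7, arr[mid]=32 -> 32 > 27, search left half
lo=5, hi=6, mid=5, arr[mid]=24 -> 24 < 27, search right half
lo=6, hi=6, mid=6, arr[mid]=27 -> Found target at index 6!

Binary search finds 27 at index 6 after 4 comparisons. The search repeatedly halves the search space by comparing with the middle element.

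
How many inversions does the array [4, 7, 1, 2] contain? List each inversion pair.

Finding inversions in [4, 7, 1, 2]:

(0, 2): arr[0]=4 > arr[2]=1
(0, 3): arr[0]=4 > arr[3]=2
(1, 2): arr[1]=7 > arr[2]=1
(1, 3): arr[1]=7 > arr[3]=2

Total inversions: 4

The array has 4 inversion(s): (0,2), (0,3), (1,2), (1,3). Each pair (i,j) satisfies i < j and arr[i] > arr[j].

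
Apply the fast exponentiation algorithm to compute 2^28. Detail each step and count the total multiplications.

Computing 2^28 by squaring (build up from 2^1; each line after the first costs one multiplication):

2^1 = 2
2^2 = (2^1)^2 = 2^2 = 4
2^3 = 2 * 2^2 = 2 * 4 = 8
2^6 = (2^3)^2 = 8^2 = 64
2^7 = 2 * 2^6 = 2 * 64 = 128
2^14 = (2^7)^2 = 128^2 = 16384
2^28 = (2^14)^2 = 16384^2 = 268435456

Result: 268435456
Multiplications needed: 6 (6 lines after 2^1)

2^28 = 268435456. Using exponentiation by squaring, this requires 6 multiplications. The key idea: if the exponent is even, square the half-power; if odd, multiply by the base once.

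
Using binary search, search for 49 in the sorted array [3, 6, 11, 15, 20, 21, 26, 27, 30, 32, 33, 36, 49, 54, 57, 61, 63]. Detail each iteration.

Binary search for 49 in [3, 6, 11, 15, 20, 21, 26, 27, 30, 32, 33, 36, 49, 54, 57, 61, 63]:

lo=0, hi=16, mid=8, arr[mid]=30 -> 30 < 49, search right half
lo=9, hi=16, mid=12, arr[mid]=49 -> Found target at index 12!

Binary search finds 49 at index 12 after 2 comparisons. The search repeatedly halves the search space by comparing with the middle element.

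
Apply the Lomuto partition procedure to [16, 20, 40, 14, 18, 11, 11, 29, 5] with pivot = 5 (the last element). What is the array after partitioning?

Lomuto partition with pivot = 5:

Initial array: [16, 20, 40, 14, 18, 11, 11, 29, 5]

arr[0]=16 > 5: no swap
arr[1]=20 > 5: no swap
arr[2]=40 > 5: no swap
arr[3]=14 > 5: no swap
arr[4]=18 > 5: no swap
arr[5]=11 > 5: no swap
arr[6]=11 > 5: no swap
arr[7]=29 > 5: no swap

Place pivot at position 0: [5, 20, 40, 14, 18, 11, 11, 29, 16]
Pivot position: 0

After partitioning with pivot 5, the array becomes [5, 20, 40, 14, 18, 11, 11, 29, 16]. The pivot is placed at index 0. All elements to the left of the pivot are <= 5, and all elements to the right are > 5.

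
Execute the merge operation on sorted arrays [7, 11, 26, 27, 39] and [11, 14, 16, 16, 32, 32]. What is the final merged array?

Merging process:

Compare 7 vs 11: take 7 from left. Merged: [7]
Compare 11 vs 11: take 11 from left. Merged: [7, 11]
Compare 26 vs 11: take 11 from right. Merged: [7, 11, 11]
Compare 26 vs 14: take 14 from right. Merged: [7, 11, 11, 14]
Compare 26 vs 16: take 16 from right. Merged: [7, 11, 11, 14, 16]
Compare 26 vs 16: take 16 from right. Merged: [7, 11, 11, 14, 16, 16]
Compare 26 vs 32: take 26 from left. Merged: [7, 11, 11, 14, 16, 16, 26]
Compare 27 vs 32: take 27 from left. Merged: [7, 11, 11, 14, 16, 16, 26, 27]
Compare 39 vs 32: take 32 from right. Merged: [7, 11, 11, 14, 16, 16, 26, 27, 32]
Compare 39 vs 32: take 32 from right. Merged: [7, 11, 11, 14, 16, 16, 26, 27, 32, 32]
Append remaining from left: [39]. Merged: [7, 11, 11, 14, 16, 16, 26, 27, 32, 32, 39]

Final merged array: [7, 11, 11, 14, 16, 16, 26, 27, 32, 32, 39]
Total comparisons: 10

The merged array is [7, 11, 11, 14, 16, 16, 26, 27, 32, 32, 39], requiring 10 comparisons. The merge step runs in O(n) time where n is the total number of elements.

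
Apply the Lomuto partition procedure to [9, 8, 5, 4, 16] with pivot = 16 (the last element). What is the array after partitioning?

Lomuto partition with pivot = 16:

Initial array: [9, 8, 5, 4, 16]

arr[0]=9 <= 16: swap with position 0, array becomes [9, 8, 5, 4, 16]
arr[1]=8 <= 16: swap with position 1, array becomes [9, 8, 5, 4, 16]
arr[2]=5 <= 16: swap with position 2, array becomes [9, 8, 5, 4, 16]
arr[3]=4 <= 16: swap with position 3, array becomes [9, 8, 5, 4, 16]

Place pivot at position 4: [9, 8, 5, 4, 16]
Pivot position: 4

After partitioning with pivot 16, the array becomes [9, 8, 5, 4, 16]. The pivot is placed at index 4. All elements to the left of the pivot are <= 16, and all elements to the right are > 16.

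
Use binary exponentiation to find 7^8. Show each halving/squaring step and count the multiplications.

Computing 7^8 by squaring (build up from 7^1; each line after the first costs one multiplication):

7^1 = 7
7^2 = (7^1)^2 = 7^2 = 49
7^4 = (7^2)^2 = 49^2 = 2401
7^8 = (7^4)^2 = 2401^2 = 5764801

Result: 5764801
Multiplications needed: 3 (3 lines after 7^1)

7^8 = 5764801. Using exponentiation by squaring, this requires 3 multiplications. The key idea: if the exponent is even, square the half-power; if odd, multiply by the base once.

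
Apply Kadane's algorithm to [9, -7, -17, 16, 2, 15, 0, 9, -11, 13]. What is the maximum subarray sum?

Using Kadane's algorithm on [9, -7, -17, 16, 2, 15, 0, 9, -11, 13]:

Scanning through the array:
Position 1 (value -7): max_ending_here = 2, max_so_far = 9
Position 2 (value -17): max_ending_here = -15, max_so_far = 9
Position 3 (value 16): max_ending_here = 16, max_so_far = 16
Position 4 (value 2): max_ending_here = 18, max_so_far = 18
Position 5 (value 15): max_ending_here = 33, max_so_far = 33
Position 6 (value 0): max_ending_here = 33, max_so_far = 33
Position 7 (value 9): max_ending_here = 42, max_so_far = 42
Position 8 (value -11): max_ending_here = 31, max_so_far = 42
Position 9 (value 13): max_ending_here = 44, max_so_far = 44

Maximum subarray: [16, 2, 15, 0, 9, -11, 13]
Maximum sum: 44

The maximum subarray is [16, 2, 15, 0, 9, -11, 13] with sum 44. This subarray runs from index 3 to index 9.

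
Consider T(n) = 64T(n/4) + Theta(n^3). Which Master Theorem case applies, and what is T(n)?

Master Theorem for T(n) = 64T(n/4) + O(n^3):

a = 64, b = 4, c = 3
log_b(a) = log_4(64) = 3.0000

Case 2: c = 3 = log_4(64) = 3.0000
T(n) = O(n^3 log n) = O(n^3 log n)

For T(n) = 64T(n/4) + O(n^3): log_4(64) = 3.0000. This is Case 2 of the Master Theorem (c = log_b(a), equal work at all levels), giving O(n^3 log n).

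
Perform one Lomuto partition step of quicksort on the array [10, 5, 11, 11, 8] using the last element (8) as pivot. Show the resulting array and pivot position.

Lomuto partition with pivot = 8:

Initial array: [10, 5, 11, 11, 8]

arr[0]=10 > 8: no swap
arr[1]=5 <= 8: swap with position 0, array becomes [5, 10, 11, 11, 8]
arr[2]=11 > 8: no swap
arr[3]=11 > 8: no swap

Place pivot at position 1: [5, 8, 11, 11, 10]
Pivot position: 1

After partitioning with pivot 8, the array becomes [5, 8, 11, 11, 10]. The pivot is placed at index 1. All elements to the left of the pivot are <= 8, and all elements to the right are > 8.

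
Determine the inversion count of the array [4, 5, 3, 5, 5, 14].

Finding inversions in [4, 5, 3, 5, 5, 14]:

(0, 2): arr[0]=4 > arr[2]=3
(1, 2): arr[1]=5 > arr[2]=3

Total inversions: 2

The array has 2 inversion(s): (0,2), (1,2). Each pair (i,j) satisfies i < j and arr[i] > arr[j].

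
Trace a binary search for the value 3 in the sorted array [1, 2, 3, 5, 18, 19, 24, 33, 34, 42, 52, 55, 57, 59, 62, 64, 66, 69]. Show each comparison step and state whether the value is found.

Binary search for 3 in [1, 2, 3, 5, 18, 19, 24, 33, 34, 42, 52, 55, 57, 59, 62, 64, 66, 69]:

lo=0, hi=17, mid=8, arr[mid]=34 -> 34 > 3, search left half
lo=0, hi=7, mid=3, arr[mid]=5 -> 5 > 3, search left half
lo=0, hi=2, mid=1, arr[mid]=2 -> 2 < 3, search right half
lo=2, hi=2, mid=2, arr[mid]=3 -> Found target at index 2!

Binary search finds 3 at index 2 after 4 comparisons. The search repeatedly halves the search space by comparing with the middle element.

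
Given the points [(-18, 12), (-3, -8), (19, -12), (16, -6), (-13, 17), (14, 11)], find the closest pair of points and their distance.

Computing all pairwise distances among 6 points:

d((-18, 12), (-3, -8)) = 25.0
d((-18, 12), (19, -12)) = 44.1022
d((-18, 12), (16, -6)) = 38.4708
d((-18, 12), (-13, 17)) = 7.0711
d((-18, 12), (14, 11)) = 32.0156
d((-3, -8), (19, -12)) = 22.3607
d((-3, -8), (16, -6)) = 19.105
d((-3, -8), (-13, 17)) = 26.9258
d((-3, -8), (14, 11)) = 25.4951
d((19, -12), (16, -6)) = 6.7082 <-- minimum
d((19, -12), (-13, 17)) = 43.1856
d((19, -12), (14, 11)) = 23.5372
d((16, -6), (-13, 17)) = 37.0135
d((16, -6), (14, 11)) = 17.1172
d((-13, 17), (14, 11)) = 27.6586

Closest pair: (19, -12) and (16, -6) with distance 6.7082

The closest pair is (19, -12) and (16, -6) with Euclidean distance 6.7082. For 6 points, brute-force pairwise comparison is shown above. For large n, the divide-and-conquer algorithm (sort by x, recurse on halves, check the dividing strip) achieves O(n log n).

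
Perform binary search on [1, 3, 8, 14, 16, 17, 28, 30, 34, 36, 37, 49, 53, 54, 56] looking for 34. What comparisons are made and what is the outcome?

Binary search for 34 in [1, 3, 8, 14, 16, 17, 28, 30, 34, 36, 37, 49, 53, 54, 56]:

lo=0, hi=14, mid=7, arr[mid]=30 -> 30 < 34, search right half
lo=8, hi=14, mid=11, arr[mid]=49 -> 49 > 34, search left half
lo=8, hi=10, mid=9, arr[mid]=36 -> 36 > 34, search left half
lo=8, hi=8, mid=8, arr[mid]=34 -> Found target at index 8!

Binary search finds 34 at index 8 after 4 comparisons. The search repeatedly halves the search space by comparing with the middle element.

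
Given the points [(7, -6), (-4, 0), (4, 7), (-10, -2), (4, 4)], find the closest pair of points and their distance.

Computing all pairwise distances among 5 points:

d((7, -6), (-4, 0)) = 12.53
d((7, -6), (4, 7)) = 13.3417
d((7, -6), (-10, -2)) = 17.4642
d((7, -6), (4, 4)) = 10.4403
d((-4, 0), (4, 7)) = 10.6301
d((-4, 0), (-10, -2)) = 6.3246
d((-4, 0), (4, 4)) = 8.9443
d((4, 7), (-10, -2)) = 16.6433
d((4, 7), (4, 4)) = 3.0 <-- minimum
d((-10, -2), (4, 4)) = 15.2315

Closest pair: (4, 7) and (4, 4) with distance 3.0

The closest pair is (4, 7) and (4, 4) with Euclidean distance 3.0. For 5 points, brute-force pairwise comparison is shown above. For large n, the divide-and-conquer algorithm (sort by x, recurse on halves, check the dividing strip) achieves O(n log n).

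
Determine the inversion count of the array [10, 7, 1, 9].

Finding inversions in [10, 7, 1, 9]:

(0, 1): arr[0]=10 > arr[1]=7
(0, 2): arr[0]=10 > arr[2]=1
(0, 3): arr[0]=10 > arr[3]=9
(1, 2): arr[1]=7 > arr[2]=1

Total inversions: 4

The array has 4 inversion(s): (0,1), (0,2), (0,3), (1,2). Each pair (i,j) satisfies i < j and arr[i] > arr[j].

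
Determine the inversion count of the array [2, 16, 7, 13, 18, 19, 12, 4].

Finding inversions in [2, 16, 7, 13, 18, 19, 12, 4]:

(1, 2): arr[1]=16 > arr[2]=7
(1, 3): arr[1]=16 > arr[3]=13
(1, 6): arr[1]=16 > arr[6]=12
(1, 7): arr[1]=16 > arr[7]=4
(2, 7): arr[2]=7 > arr[7]=4
(3, 6): arr[3]=13 > arr[6]=12
(3, 7): arr[3]=13 > arr[7]=4
(4, 6): arr[4]=18 > arr[6]=12
(4, 7): arr[4]=18 > arr[7]=4
(5, 6): arr[5]=19 > arr[6]=12
(5, 7): arr[5]=19 > arr[7]=4
(6, 7): arr[6]=12 > arr[7]=4

Total inversions: 12

The array has 12 inversion(s): (1,2), (1,3), (1,6), (1,7), (2,7), (3,6), (3,7), (4,6), (4,7), (5,6), (5,7), (6,7). Each pair (i,j) satisfies i < j and arr[i] > arr[j].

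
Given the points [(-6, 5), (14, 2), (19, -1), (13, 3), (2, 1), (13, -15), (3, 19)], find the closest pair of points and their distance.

Computing all pairwise distances among 7 points:

d((-6, 5), (14, 2)) = 20.2237
d((-6, 5), (19, -1)) = 25.7099
d((-6, 5), (13, 3)) = 19.105
d((-6, 5), (2, 1)) = 8.9443
d((-6, 5), (13, -15)) = 27.5862
d((-6, 5), (3, 19)) = 16.6433
d((14, 2), (19, -1)) = 5.831
d((14, 2), (13, 3)) = 1.4142 <-- minimum
d((14, 2), (2, 1)) = 12.0416
d((14, 2), (13, -15)) = 17.0294
d((14, 2), (3, 19)) = 20.2485
d((19, -1), (13, 3)) = 7.2111
d((19, -1), (2, 1)) = 17.1172
d((19, -1), (13, -15)) = 15.2315
d((19, -1), (3, 19)) = 25.6125
d((13, 3), (2, 1)) = 11.1803
d((13, 3), (13, -15)) = 18.0
d((13, 3), (3, 19)) = 18.868
d((2, 1), (13, -15)) = 19.4165
d((2, 1), (3, 19)) = 18.0278
d((13, -15), (3, 19)) = 35.4401

Closest pair: (14, 2) and (13, 3) with distance 1.4142

The closest pair is (14, 2) and (13, 3) with Euclidean distance 1.4142. For 7 points, brute-force pairwise comparison is shown above. For large n, the divide-and-conquer algorithm (sort by x, recurse on halves, check the dividing strip) achieves O(n log n).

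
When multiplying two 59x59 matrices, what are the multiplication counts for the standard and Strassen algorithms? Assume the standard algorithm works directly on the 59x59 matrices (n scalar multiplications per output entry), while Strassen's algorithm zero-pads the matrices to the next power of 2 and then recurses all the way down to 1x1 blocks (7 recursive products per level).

Matrix multiplication for 59x59 matrices:

Strassen's algorithm requires power-of-2 dimensions. Pad 59x59 to 64x64 (next power of 2).

Standard algorithm: 59^3 = 205379 multiplications
Strassen's algorithm: 7^(log2(64)) = 7^6 = 117649 multiplications
Savings: 205379 - 117649 = 87730 multiplications

Standard: 205379 multiplications (59^3). Strassen: 117649 multiplications (7^6, after padding to 64x64). Strassen reduces 8 recursive multiplications to 7 at each level.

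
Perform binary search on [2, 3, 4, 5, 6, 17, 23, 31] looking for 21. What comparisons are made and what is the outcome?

Binary search for 21 in [2, 3, 4, 5, 6, 17, 23, 31]:

lo=0, hi=7, mid=3, arr[mid]=5 -> 5 < 21, search right half
lo=4, hi=7, mid=5, arr[mid]=17 -> 17 < 21, search right half
lo=6, hi=7, mid=6, arr[mid]=23 -> 23 > 21, search left half
lo=6 > hi=5, target 21 not found

Binary search determines that 21 is not in the array after 3 comparisons. The search space was exhausted without finding the target.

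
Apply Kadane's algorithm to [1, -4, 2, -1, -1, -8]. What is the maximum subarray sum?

Using Kadane's algorithm on [1, -4, 2, -1, -1, -8]:

Scanning through the array:
Position 1 (value -4): max_ending_here = -3, max_so_far = 1
Position 2 (value 2): max_ending_here = 2, max_so_far = 2
Position 3 (value -1): max_ending_here = 1, max_so_far = 2
Position 4 (value -1): max_ending_here = 0, max_so_far = 2
Position 5 (value -8): max_ending_here = -8, max_so_far = 2

Maximum subarray: [2]
Maximum sum: 2

The maximum subarray is [2] with sum 2. This subarray runs from index 2 to index 2.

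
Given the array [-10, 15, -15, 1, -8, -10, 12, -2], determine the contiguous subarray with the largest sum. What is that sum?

Using Kadane's algorithm on [-10, 15, -15, 1, -8, -10, 12, -2]:

Scanning through the array:
Position 1 (value 15): max_ending_here = 15, max_so_far = 15
Position 2 (value -15): max_ending_here = 0, max_so_far = 15
Position 3 (value 1): max_ending_here = 1, max_so_far = 15
Position 4 (value -8): max_ending_here = -7, max_so_far = 15
Position 5 (value -10): max_ending_here = -10, max_so_far = 15
Position 6 (value 12): max_ending_here = 12, max_so_far = 15
Position 7 (value -2): max_ending_here = 10, max_so_far = 15

Maximum subarray: [15]
Maximum sum: 15

The maximum subarray is [15] with sum 15. This subarray runs from index 1 to index 1.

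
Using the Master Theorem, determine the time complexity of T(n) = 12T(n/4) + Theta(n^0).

Master Theorem for T(n) = 12T(n/4) + O(n^0):

a = 12, b = 4, c = 0
log_b(a) = log_4(12) = 1.7925

Case 1: c = 0 < log_4(12) = 1.7925
T(n) = O(n^(log_4 12))

For T(n) = 12T(n/4) + O(n^0): log_4(12) = 1.7925. This is Case 1 of the Master Theorem (c < log_b(a), work dominated by leaves), giving O(n^(log_4 12)).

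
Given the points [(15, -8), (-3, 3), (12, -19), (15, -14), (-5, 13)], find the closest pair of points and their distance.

Computing all pairwise distances among 5 points:

d((15, -8), (-3, 3)) = 21.095
d((15, -8), (12, -19)) = 11.4018
d((15, -8), (15, -14)) = 6.0
d((15, -8), (-5, 13)) = 29.0
d((-3, 3), (12, -19)) = 26.6271
d((-3, 3), (15, -14)) = 24.7588
d((-3, 3), (-5, 13)) = 10.198
d((12, -19), (15, -14)) = 5.831 <-- minimum
d((12, -19), (-5, 13)) = 36.2353
d((15, -14), (-5, 13)) = 33.6006

Closest pair: (12, -19) and (15, -14) with distance 5.831

The closest pair is (12, -19) and (15, -14) with Euclidean distance 5.831. For 5 points, brute-force pairwise comparison is shown above. For large n, the divide-and-conquer algorithm (sort by x, recurse on halves, check the dividing strip) achieves O(n log n).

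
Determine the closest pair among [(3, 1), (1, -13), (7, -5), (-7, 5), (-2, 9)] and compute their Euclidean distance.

Computing all pairwise distances among 5 points:

d((3, 1), (1, -13)) = 14.1421
d((3, 1), (7, -5)) = 7.2111
d((3, 1), (-7, 5)) = 10.7703
d((3, 1), (-2, 9)) = 9.434
d((1, -13), (7, -5)) = 10.0
d((1, -13), (-7, 5)) = 19.6977
d((1, -13), (-2, 9)) = 22.2036
d((7, -5), (-7, 5)) = 17.2047
d((7, -5), (-2, 9)) = 16.6433
d((-7, 5), (-2, 9)) = 6.4031 <-- minimum

Closest pair: (-7, 5) and (-2, 9) with distance 6.4031

The closest pair is (-7, 5) and (-2, 9) with Euclidean distance 6.4031. For 5 points, brute-force pairwise comparison is shown above. For large n, the divide-and-conquer algorithm (sort by x, recurse on halves, check the dividing strip) achieves O(n log n).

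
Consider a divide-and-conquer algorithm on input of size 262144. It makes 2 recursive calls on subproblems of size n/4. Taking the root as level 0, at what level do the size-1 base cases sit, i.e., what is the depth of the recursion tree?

For divide and conquer with division factor 4:

Problem sizes at each level:
Level 0: 262144
Level 1: 65536
Level 2: 16384
Level 3: 4096
Level 4: 1024
Level 5: 256
Level 6: 64
Level 7: 16
Level 8: 4
Level 9: 1

The root is level 0 and the size-1 base case is level 9 (the tree spans levels 0 through 9, i.e. 10 levels counting the root), so the depth is the number of divisions: log_4(262144) = 9

The recursion tree depth is log_4(262144) = 9. At each level, the problem size is divided by 4, so it takes 9 divisions to reduce to a base case of size 1. The algorithm makes 2 recursive calls at each level.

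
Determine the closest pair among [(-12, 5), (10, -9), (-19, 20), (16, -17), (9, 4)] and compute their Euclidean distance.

Computing all pairwise distances among 5 points:

d((-12, 5), (10, -9)) = 26.0768
d((-12, 5), (-19, 20)) = 16.5529
d((-12, 5), (16, -17)) = 35.609
d((-12, 5), (9, 4)) = 21.0238
d((10, -9), (-19, 20)) = 41.0122
d((10, -9), (16, -17)) = 10.0 <-- minimum
d((10, -9), (9, 4)) = 13.0384
d((-19, 20), (16, -17)) = 50.9313
d((-19, 20), (9, 4)) = 32.249
d((16, -17), (9, 4)) = 22.1359

Closest pair: (10, -9) and (16, -17) with distance 10.0

The closest pair is (10, -9) and (16, -17) with Euclidean distance 10.0. For 5 points, brute-force pairwise comparison is shown above. For large n, the divide-and-conquer algorithm (sort by x, recurse on halves, check the dividing strip) achieves O(n log n).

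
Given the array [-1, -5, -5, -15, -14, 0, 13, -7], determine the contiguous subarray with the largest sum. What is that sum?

Using Kadane's algorithm on [-1, -5, -5, -15, -14, 0, 13, -7]:

Scanning through the array:
Position 1 (value -5): max_ending_here = -5, max_so_far = -1
Position 2 (value -5): max_ending_here = -5, max_so_far = -1
Position 3 (value -15): max_ending_here = -15, max_so_far = -1
Position 4 (value -14): max_ending_here = -14, max_so_far = -1
Position 5 (value 0): max_ending_here = 0, max_so_far = 0
Position 6 (value 13): max_ending_here = 13, max_so_far = 13
Position 7 (value -7): max_ending_here = 6, max_so_far = 13

Maximum subarray: [0, 13]
Maximum sum: 13

The maximum subarray is [0, 13] with sum 13. This subarray runs from index 5 to index 6.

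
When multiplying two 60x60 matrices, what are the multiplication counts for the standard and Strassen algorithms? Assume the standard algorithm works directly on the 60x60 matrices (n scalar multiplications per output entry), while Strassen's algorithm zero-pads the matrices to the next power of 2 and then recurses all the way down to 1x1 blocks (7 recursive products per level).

Matrix multiplication for 60x60 matrices:

Strassen's algorithm requires power-of-2 dimensions. Pad 60x60 to 64x64 (next power of 2).

Standard algorithm: 60^3 = 216000 multiplications
Strassen's algorithm: 7^(log2(64)) = 7^6 = 117649 multiplications
Savings: 216000 - 117649 = 98351 multiplications

Standard: 216000 multiplications (60^3). Strassen: 117649 multiplications (7^6, after padding to 64x64). Strassen reduces 8 recursive multiplications to 7 at each level.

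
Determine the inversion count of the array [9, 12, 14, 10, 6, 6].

Finding inversions in [9, 12, 14, 10, 6, 6]:

(0, 4): arr[0]=9 > arr[4]=6
(0, 5): arr[0]=9 > arr[5]=6
(1, 3): arr[1]=12 > arr[3]=10
(1, 4): arr[1]=12 > arr[4]=6
(1, 5): arr[1]=12 > arr[5]=6
(2, 3): arr[2]=14 > arr[3]=10
(2, 4): arr[2]=14 > arr[4]=6
(2, 5): arr[2]=14 > arr[5]=6
(3, 4): arr[3]=10 > arr[4]=6
(3, 5): arr[3]=10 > arr[5]=6

Total inversions: 10

The array has 10 inversion(s): (0,4), (0,5), (1,3), (1,4), (1,5), (2,3), (2,4), (2,5), (3,4), (3,5). Each pair (i,j) satisfies i < j and arr[i] > arr[j].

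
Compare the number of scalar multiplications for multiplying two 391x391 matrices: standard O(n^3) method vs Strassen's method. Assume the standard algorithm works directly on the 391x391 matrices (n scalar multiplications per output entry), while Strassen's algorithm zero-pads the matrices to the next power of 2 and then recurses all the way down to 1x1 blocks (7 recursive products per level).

Matrix multiplication for 391x391 matrices:

Strassen's algorithm requires power-of-2 dimensions. Pad 391x391 to 512x512 (next power of 2).

Standard algorithm: 391^3 = 59776471 multiplications
Strassen's algorithm: 7^(log2(512)) = 7^9 = 40353607 multiplications
Savings: 59776471 - 40353607 = 19422864 multiplications

Standard: 59776471 multiplications (391^3). Strassen: 40353607 multiplications (7^9, after padding to 512x512). Strassen reduces 8 recursive multiplications to 7 at each level.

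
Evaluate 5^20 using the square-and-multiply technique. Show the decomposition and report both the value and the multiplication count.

Computing 5^20 by squaring (build up from 5^1; each line after the first costs one multiplication):

5^1 = 5
5^2 = (5^1)^2 = 5^2 = 25
5^4 = (5^2)^2 = 25^2 = 625
5^5 = 5 * 5^4 = 5 * 625 = 3125
5^10 = (5^5)^2 = 3125^2 = 9765625
5^20 = (5^10)^2 = 9765625^2 = 95367431640625

Result: 95367431640625
Multiplications needed: 5 (5 lines after 5^1)

5^20 = 95367431640625. Using exponentiation by squaring, this requires 5 multiplications. The key idea: if the exponent is even, square the half-power; if odd, multiply by the base once.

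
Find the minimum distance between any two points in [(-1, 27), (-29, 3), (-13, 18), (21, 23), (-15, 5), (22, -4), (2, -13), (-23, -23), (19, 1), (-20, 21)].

Computing all pairwise distances among 10 points:

d((-1, 27), (-29, 3)) = 36.8782
d((-1, 27), (-13, 18)) = 15.0
d((-1, 27), (21, 23)) = 22.3607
d((-1, 27), (-15, 5)) = 26.0768
d((-1, 27), (22, -4)) = 38.6005
d((-1, 27), (2, -13)) = 40.1123
d((-1, 27), (-23, -23)) = 54.626
d((-1, 27), (19, 1)) = 32.8024
d((-1, 27), (-20, 21)) = 19.9249
d((-29, 3), (-13, 18)) = 21.9317
d((-29, 3), (21, 23)) = 53.8516
d((-29, 3), (-15, 5)) = 14.1421
d((-29, 3), (22, -4)) = 51.4782
d((-29, 3), (2, -13)) = 34.8855
d((-29, 3), (-23, -23)) = 26.6833
d((-29, 3), (19, 1)) = 48.0416
d((-29, 3), (-20, 21)) = 20.1246
d((-13, 18), (21, 23)) = 34.3657
d((-13, 18), (-15, 5)) = 13.1529
d((-13, 18), (22, -4)) = 41.3401
d((-13, 18), (2, -13)) = 34.4384
d((-13, 18), (-23, -23)) = 42.2019
d((-13, 18), (19, 1)) = 36.2353
d((-13, 18), (-20, 21)) = 7.6158
d((21, 23), (-15, 5)) = 40.2492
d((21, 23), (22, -4)) = 27.0185
d((21, 23), (2, -13)) = 40.7063
d((21, 23), (-23, -23)) = 63.6553
d((21, 23), (19, 1)) = 22.0907
d((21, 23), (-20, 21)) = 41.0488
d((-15, 5), (22, -4)) = 38.0789
d((-15, 5), (2, -13)) = 24.7588
d((-15, 5), (-23, -23)) = 29.1204
d((-15, 5), (19, 1)) = 34.2345
d((-15, 5), (-20, 21)) = 16.7631
d((22, -4), (2, -13)) = 21.9317
d((22, -4), (-23, -23)) = 48.8467
d((22, -4), (19, 1)) = 5.831 <-- minimum
d((22, -4), (-20, 21)) = 48.8774
d((2, -13), (-23, -23)) = 26.9258
d((2, -13), (19, 1)) = 22.0227
d((2, -13), (-20, 21)) = 40.4969
d((-23, -23), (19, 1)) = 48.3735
d((-23, -23), (-20, 21)) = 44.1022
d((19, 1), (-20, 21)) = 43.8292

Closest pair: (22, -4) and (19, 1) with distance 5.831

The closest pair is (22, -4) and (19, 1) with Euclidean distance 5.831. For 10 points, brute-force pairwise comparison is shown above. For large n, the divide-and-conquer algorithm (sort by x, recurse on halves, check the dividing strip) achieves O(n log n).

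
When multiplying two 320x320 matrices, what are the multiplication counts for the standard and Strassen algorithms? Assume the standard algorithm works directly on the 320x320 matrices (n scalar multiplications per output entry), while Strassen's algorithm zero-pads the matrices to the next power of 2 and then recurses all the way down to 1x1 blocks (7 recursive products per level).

Matrix multiplication for 320x320 matrices:

Strassen's algorithm requires power-of-2 dimensions. Pad 320x320 to 512x512 (next power of 2).

Standard algorithm: 320^3 = 32768000 multiplications
Strassen's algorithm: 7^(log2(512)) = 7^9 = 40353607 multiplications
Difference: 32768000 - 40353607 = -7585607 (Strassen uses MORE here due to padding overhead — for small or just-over-power-of-2 n, padding can outweigh the per-level savings)

Standard: 32768000 multiplications (320^3). Strassen: 40353607 multiplications (7^9, after padding to 512x512). Strassen reduces 8 recursive multiplications to 7 at each level.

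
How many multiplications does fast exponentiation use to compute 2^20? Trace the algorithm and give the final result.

Computing 2^20 by squaring (build up from 2^1; each line after the first costs one multiplication):

2^1 = 2
2^2 = (2^1)^2 = 2^2 = 4
2^4 = (2^2)^2 = 4^2 = 16
2^5 = 2 * 2^4 = 2 * 16 = 32
2^10 = (2^5)^2 = 32^2 = 1024
2^20 = (2^10)^2 = 1024^2 = 1048576

Result: 1048576
Multiplications needed: 5 (5 lines after 2^1)

2^20 = 1048576. Using exponentiation by squaring, this requires 5 multiplications. The key idea: if the exponent is even, square the half-power; if odd, multiply by the base once.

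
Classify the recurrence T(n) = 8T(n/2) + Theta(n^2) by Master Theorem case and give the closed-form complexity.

Master Theorem for T(n) = 8T(n/2) + O(n^2):

a = 8, b = 2, c = 2
log_b(a) = log_2(8) = 3.0000

Case 1: c = 2 < log_2(8) = 3.0000
T(n) = O(n^(log_2 8)) = O(n^3)

For T(n) = 8T(n/2) + O(n^2): log_2(8) = 3.0000. This is Case 1 of the Master Theorem (c < log_b(a), work dominated by leaves), giving O(n^3).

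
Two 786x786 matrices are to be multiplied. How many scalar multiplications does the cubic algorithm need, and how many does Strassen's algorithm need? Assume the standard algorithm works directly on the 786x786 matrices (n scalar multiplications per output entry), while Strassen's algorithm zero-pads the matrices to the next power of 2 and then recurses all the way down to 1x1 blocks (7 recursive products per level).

Matrix multiplication for 786x786 matrices:

Strassen's algorithm requires power-of-2 dimensions. Pad 786x786 to 1024x1024 (next power of 2).

Standard algorithm: 786^3 = 485587656 multiplications
Strassen's algorithm: 7^(log2(1024)) = 7^10 = 282475249 multiplications
Savings: 485587656 - 282475249 = 203112407 multiplications

Standard: 485587656 multiplications (786^3). Strassen: 282475249 multiplications (7^10, after padding to 1024x1024). Strassen reduces 8 recursive multiplications to 7 at each level.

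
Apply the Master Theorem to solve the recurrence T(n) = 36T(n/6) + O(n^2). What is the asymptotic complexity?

Master Theorem for T(n) = 36T(n/6) + O(n^2):

a = 36, b = 6, c = 2
log_b(a) = log_6(36) = 2.0000

Case 2: c = 2 = log_6(36) = 2.0000
T(n) = O(n^2 log n) = O(n^2 log n)

For T(n) = 36T(n/6) + O(n^2): log_6(36) = 2.0000. This is Case 2 of the Master Theorem (c = log_b(a), equal work at all levels), giving O(n^2 log n).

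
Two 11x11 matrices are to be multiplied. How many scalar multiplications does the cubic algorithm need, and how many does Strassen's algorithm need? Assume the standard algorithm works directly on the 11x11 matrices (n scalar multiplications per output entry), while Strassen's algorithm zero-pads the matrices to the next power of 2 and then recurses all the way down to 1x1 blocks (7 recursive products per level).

Matrix multiplication for 11x11 matrices:

Strassen's algorithm requires power-of-2 dimensions. Pad 11x11 to 16x16 (next power of 2).

Standard algorithm: 11^3 = 1331 multiplications
Strassen's algorithm: 7^(log2(16)) = 7^4 = 2401 multiplications
Difference: 1331 - 2401 = -1070 (Strassen uses MORE here due to padding overhead — for small or just-over-power-of-2 n, padding can outweigh the per-level savings)

Standard: 1331 multiplications (11^3). Strassen: 2401 multiplications (7^4, after padding to 16x16). Strassen reduces 8 recursive multiplications to 7 at each level.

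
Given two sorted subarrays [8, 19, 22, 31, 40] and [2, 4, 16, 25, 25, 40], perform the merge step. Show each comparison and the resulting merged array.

Merging process:

Compare 8 vs 2: take 2 from right. Merged: [2]
Compare 8 vs 4: take 4 from right. Merged: [2, 4]
Compare 8 vs 16: take 8 from left. Merged: [2, 4, 8]
Compare 19 vs 16: take 16 from right. Merged: [2, 4, 8, 16]
Compare 19 vs 25: take 19 from left. Merged: [2, 4, 8, 16, 19]
Compare 22 vs 25: take 22 from left. Merged: [2, 4, 8, 16, 19, 22]
Compare 31 vs 25: take 25 from right. Merged: [2, 4, 8, 16, 19, 22, 25]
Compare 31 vs 25: take 25 from right. Merged: [2, 4, 8, 16, 19, 22, 25, 25]
Compare 31 vs 40: take 31 from left. Merged: [2, 4, 8, 16, 19, 22, 25, 25, 31]
Compare 40 vs 40: take 40 from left. Merged: [2, 4, 8, 16, 19, 22, 25, 25, 31, 40]
Append remaining from right: [40]. Merged: [2, 4, 8, 16, 19, 22, 25, 25, 31, 40, 40]

Final merged array: [2, 4, 8, 16, 19, 22, 25, 25, 31, 40, 40]
Total comparisons: 10

The merged array is [2, 4, 8, 16, 19, 22, 25, 25, 31, 40, 40], requiring 10 comparisons. The merge step runs in O(n) time where n is the total number of elements.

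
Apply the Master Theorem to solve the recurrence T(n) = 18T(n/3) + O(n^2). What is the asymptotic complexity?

Master Theorem for T(n) = 18T(n/3) + O(n^2):

a = 18, b = 3, c = 2
log_b(a) = log_3(18) = 2.6309

Case 1: c = 2 < log_3(18) = 2.6309
T(n) = O(n^(log_3 18))

For T(n) = 18T(n/3) + O(n^2): log_3(18) = 2.6309. This is Case 1 of the Master Theorem (c < log_b(a), work dominated by leaves), giving O(n^(log_3 18)).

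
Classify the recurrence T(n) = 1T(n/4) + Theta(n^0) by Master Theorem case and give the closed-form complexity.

Master Theorem for T(n) = 1T(n/4) + O(n^0):

a = 1, b = 4, c = 0
log_b(a) = log_4(1) = 0.0000

Case 2: c = 0 = log_4(1) = 0.0000
T(n) = O(n^0 log n) = O(log n)

For T(n) = 1T(n/4) + O(n^0): log_4(1) = 0.0000. This is Case 2 of the Master Theorem (c = log_b(a), equal work at all levels), giving O(log n).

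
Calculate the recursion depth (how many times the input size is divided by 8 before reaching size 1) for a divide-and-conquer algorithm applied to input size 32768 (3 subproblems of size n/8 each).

For divide and conquer with division factor 8:

Problem sizes at each level:
Level 0: 32768
Level 1: 4096
Level 2: 512
Level 3: 64
Level 4: 8
Level 5: 1

The root is level 0 and the size-1 base case is level 5 (the tree spans levels 0 through 5, i.e. 6 levels counting the root), so the depth is the number of divisions: log_8(32768) = 5

The recursion tree depth is log_8(32768) = 5. At each level, the problem size is divided by 8, so it takes 5 divisions to reduce to a base case of size 1. The algorithm makes 3 recursive calls at each level.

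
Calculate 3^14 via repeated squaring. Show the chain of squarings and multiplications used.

Computing 3^14 by squaring (build up from 3^1; each line after the first costs one multiplication):

3^1 = 3
3^2 = (3^1)^2 = 3^2 = 9
3^3 = 3 * 3^2 = 3 * 9 = 27
3^6 = (3^3)^2 = 27^2 = 729
3^7 = 3 * 3^6 = 3 * 729 = 2187
3^14 = (3^7)^2 = 2187^2 = 4782969

Result: 4782969
Multiplications needed: 5 (5 lines after 3^1)

3^14 = 4782969. Using exponentiation by squaring, this requires 5 multiplications. The key idea: if the exponent is even, square the half-power; if odd, multiply by the base once.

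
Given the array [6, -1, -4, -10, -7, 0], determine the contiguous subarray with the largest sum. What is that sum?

Using Kadane's algorithm on [6, -1, -4, -10, -7, 0]:

Scanning through the array:
Position 1 (value -1): max_ending_here = 5, max_so_far = 6
Position 2 (value -4): max_ending_here = 1, max_so_far = 6
Position 3 (value -10): max_ending_here = -9, max_so_far = 6
Position 4 (value -7): max_ending_here = -7, max_so_far = 6
Position 5 (value 0): max_ending_here = 0, max_so_far = 6

Maximum subarray: [6]
Maximum sum: 6

The maximum subarray is [6] with sum 6. This subarray runs from index 0 to index 0.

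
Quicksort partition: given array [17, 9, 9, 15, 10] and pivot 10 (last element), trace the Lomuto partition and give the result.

Lomuto partition with pivot = 10:

Initial array: [17, 9, 9, 15, 10]

arr[0]=17 > 10: no swap
arr[1]=9 <= 10: swap with position 0, array becomes [9, 17, 9, 15, 10]
arr[2]=9 <= 10: swap with position 1, array becomes [9, 9, 17, 15, 10]
arr[3]=15 > 10: no swap

Place pivot at position 2: [9, 9, 10, 15, 17]
Pivot position: 2

After partitioning with pivot 10, the array becomes [9, 9, 10, 15, 17]. The pivot is placed at index 2. All elements to the left of the pivot are <= 10, and all elements to the right are > 10.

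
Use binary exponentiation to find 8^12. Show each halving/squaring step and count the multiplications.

Computing 8^12 by squaring (build up from 8^1; each line after the first costs one multiplication):

8^1 = 8
8^2 = (8^1)^2 = 8^2 = 64
8^3 = 8 * 8^2 = 8 * 64 = 512
8^6 = (8^3)^2 = 512^2 = 262144
8^12 = (8^6)^2 = 262144^2 = 68719476736

Result: 68719476736
Multiplications needed: 4 (4 lines after 8^1)

8^12 = 68719476736. Using exponentiation by squaring, this requires 4 multiplications. The key idea: if the exponent is even, square the half-power; if odd, multiply by the base once.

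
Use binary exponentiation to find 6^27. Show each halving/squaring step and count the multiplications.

Computing 6^27 by squaring (build up from 6^1; each line after the first costs one multiplication):

6^1 = 6
6^2 = (6^1)^2 = 6^2 = 36
6^3 = 6 * 6^2 = 6 * 36 = 216
6^6 = (6^3)^2 = 216^2 = 46656
6^12 = (6^6)^2 = 46656^2 = 2176782336
6^13 = 6 * 6^12 = 6 * 2176782336 = 13060694016
6^26 = (6^13)^2 = 13060694016^2 = 170581728179578208256
6^27 = 6 * 6^26 = 6 * 170581728179578208256 = 1023490369077469249536

Result: 1023490369077469249536
Multiplications needed: 7 (7 lines after 6^1)

6^27 = 1023490369077469249536. Using exponentiation by squaring, this requires 7 multiplications. The key idea: if the exponent is even, square the half-power; if odd, multiply by the base once.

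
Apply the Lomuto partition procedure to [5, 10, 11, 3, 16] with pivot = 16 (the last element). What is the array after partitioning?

Lomuto partition with pivot = 16:

Initial array: [5, 10, 11, 3, 16]

arr[0]=5 <= 16: swap with position 0, array becomes [5, 10, 11, 3, 16]
arr[1]=10 <= 16: swap with position 1, array becomes [5, 10, 11, 3, 16]
arr[2]=11 <= 16: swap with position 2, array becomes [5, 10, 11, 3, 16]
arr[3]=3 <= 16: swap with position 3, array becomes [5, 10, 11, 3, 16]

Place pivot at position 4: [5, 10, 11, 3, 16]
Pivot position: 4

After partitioning with pivot 16, the array becomes [5, 10, 11, 3, 16]. The pivot is placed at index 4. All elements to the left of the pivot are <= 16, and all elements to the right are > 16.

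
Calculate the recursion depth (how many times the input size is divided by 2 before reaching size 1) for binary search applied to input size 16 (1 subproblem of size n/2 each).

For divide and conquer with division factor 2:

Problem sizes at each level:
Level 0: 16
Level 1: 8
Level 2: 4
Level 3: 2
Level 4: 1

The root is level 0 and the size-1 base case is level 4 (the tree spans levels 0 through 4, i.e. 5 levels counting the root), so the depth is the number of divisions: log_2(16) = 4

The recursion tree depth is log_2(16) = 4. At each level, the problem size is divided by 2, so it takes 4 divisions to reduce to a base case of size 1. The algorithm makes 1 recursive call at each level.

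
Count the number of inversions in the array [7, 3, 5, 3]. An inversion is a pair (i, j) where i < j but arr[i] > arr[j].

Finding inversions in [7, 3, 5, 3]:

(0, 1): arr[0]=7 > arr[1]=3
(0, 2): arr[0]=7 > arr[2]=5
(0, 3): arr[0]=7 > arr[3]=3
(2, 3): arr[2]=5 > arr[3]=3

Total inversions: 4

The array has 4 inversion(s): (0,1), (0,2), (0,3), (2,3). Each pair (i,j) satisfies i < j and arr[i] > arr[j].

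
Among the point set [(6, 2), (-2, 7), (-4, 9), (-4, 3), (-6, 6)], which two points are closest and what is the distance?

Computing all pairwise distances among 5 points:

d((6, 2), (-2, 7)) = 9.434
d((6, 2), (-4, 9)) = 12.2066
d((6, 2), (-4, 3)) = 10.0499
d((6, 2), (-6, 6)) = 12.6491
d((-2, 7), (-4, 9)) = 2.8284 <-- minimum
d((-2, 7), (-4, 3)) = 4.4721
d((-2, 7), (-6, 6)) = 4.1231
d((-4, 9), (-4, 3)) = 6.0
d((-4, 9), (-6, 6)) = 3.6056
d((-4, 3), (-6, 6)) = 3.6056

Closest pair: (-2, 7) and (-4, 9) with distance 2.8284

The closest pair is (-2, 7) and (-4, 9) with Euclidean distance 2.8284. For 5 points, brute-force pairwise comparison is shown above. For large n, the divide-and-conquer algorithm (sort by x, recurse on halves, check the dividing strip) achieves O(n log n).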